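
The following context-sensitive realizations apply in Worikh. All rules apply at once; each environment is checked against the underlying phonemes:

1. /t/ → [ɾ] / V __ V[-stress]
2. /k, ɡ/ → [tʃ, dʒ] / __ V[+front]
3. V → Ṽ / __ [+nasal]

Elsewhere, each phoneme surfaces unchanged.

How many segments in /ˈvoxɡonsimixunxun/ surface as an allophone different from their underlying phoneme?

Segments that undergo a rule: /o/ → [õ] (rule 3); /i/ → [ĩ] (rule 3); /u/ → [ũ] (rule 3); /u/ → [ũ] (rule 3).
All other segments surface unchanged.

4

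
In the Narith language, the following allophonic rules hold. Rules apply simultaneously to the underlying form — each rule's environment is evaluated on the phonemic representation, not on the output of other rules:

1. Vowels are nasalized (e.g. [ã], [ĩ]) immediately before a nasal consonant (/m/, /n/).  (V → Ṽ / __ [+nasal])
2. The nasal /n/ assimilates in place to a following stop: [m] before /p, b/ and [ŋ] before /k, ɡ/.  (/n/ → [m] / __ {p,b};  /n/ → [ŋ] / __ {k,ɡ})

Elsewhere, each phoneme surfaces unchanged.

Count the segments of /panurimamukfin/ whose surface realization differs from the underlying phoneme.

Segments that undergo a rule: /a/ → [ã] (rule 1); /i/ → [ĩ] (rule 1); /a/ → [ã] (rule 1); /i/ → [ĩ] (rule 1).
All other segments surface unchanged.

4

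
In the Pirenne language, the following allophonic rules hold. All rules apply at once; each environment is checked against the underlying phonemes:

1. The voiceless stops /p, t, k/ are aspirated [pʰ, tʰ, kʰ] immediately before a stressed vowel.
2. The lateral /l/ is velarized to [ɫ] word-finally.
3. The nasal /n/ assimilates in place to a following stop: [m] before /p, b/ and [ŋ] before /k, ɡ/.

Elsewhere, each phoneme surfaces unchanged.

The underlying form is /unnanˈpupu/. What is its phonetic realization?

/u/ (word-initial) is unaffected → [u].
/n/ (between /u/ and /n/) fails the environment for rule 3, so it stays [n].
/n/ (between /n/ and /a/): rule 3 targets it, but not before a labial or velar stop → unchanged [n].
/a/ stays [a].
/n/ (between /a/ and /p/): before a labial or velar stop, so rule 3 applies → [m].
Rule 1 applies to /p/ (between /n/ and /u/: immediately before a stressed vowel) → [pʰ].
/u/ (between /p/ and /p/): no rule targets it → [u].
/p/ (between /u/ and /u/) fails the environment for rule 1, so it stays [p].
/u/ (word-final): no rule targets it → [u].

[unnamˈpʰupu]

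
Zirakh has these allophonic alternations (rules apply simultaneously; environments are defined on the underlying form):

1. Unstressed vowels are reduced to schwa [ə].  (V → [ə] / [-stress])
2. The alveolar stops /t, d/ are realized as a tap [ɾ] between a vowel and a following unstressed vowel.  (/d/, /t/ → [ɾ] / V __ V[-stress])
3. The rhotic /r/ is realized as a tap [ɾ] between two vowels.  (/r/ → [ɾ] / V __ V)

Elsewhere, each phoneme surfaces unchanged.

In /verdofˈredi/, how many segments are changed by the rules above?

4

Segments that undergo a rule: /e/ → [ə] (rule 1); /o/ → [ə] (rule 1); /d/ → [ɾ] (rule 2); /i/ → [ə] (rule 1).
All other segments surface unchanged.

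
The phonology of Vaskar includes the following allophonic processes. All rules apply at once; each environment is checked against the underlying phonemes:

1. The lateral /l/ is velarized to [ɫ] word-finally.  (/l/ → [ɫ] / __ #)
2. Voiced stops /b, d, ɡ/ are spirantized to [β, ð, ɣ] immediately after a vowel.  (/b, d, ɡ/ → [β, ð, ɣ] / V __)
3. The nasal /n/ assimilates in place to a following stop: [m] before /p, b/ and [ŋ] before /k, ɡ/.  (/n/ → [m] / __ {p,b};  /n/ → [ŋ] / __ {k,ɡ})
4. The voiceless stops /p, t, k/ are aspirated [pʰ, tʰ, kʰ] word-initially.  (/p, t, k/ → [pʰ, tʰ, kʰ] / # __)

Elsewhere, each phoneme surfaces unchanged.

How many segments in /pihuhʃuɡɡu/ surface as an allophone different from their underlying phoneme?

Segments that undergo a rule: /p/ → [pʰ] (rule 4); /ɡ/ → [ɣ] (rule 2).
All other segments surface unchanged.

2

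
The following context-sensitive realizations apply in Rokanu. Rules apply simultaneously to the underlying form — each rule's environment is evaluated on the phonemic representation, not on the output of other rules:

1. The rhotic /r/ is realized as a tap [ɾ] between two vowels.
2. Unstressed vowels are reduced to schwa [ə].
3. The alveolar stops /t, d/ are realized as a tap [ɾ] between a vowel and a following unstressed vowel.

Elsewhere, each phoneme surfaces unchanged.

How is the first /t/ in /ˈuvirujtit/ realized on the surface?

[t]

/t/ — between /j/ and /i/; rule 3 does not apply here → [t].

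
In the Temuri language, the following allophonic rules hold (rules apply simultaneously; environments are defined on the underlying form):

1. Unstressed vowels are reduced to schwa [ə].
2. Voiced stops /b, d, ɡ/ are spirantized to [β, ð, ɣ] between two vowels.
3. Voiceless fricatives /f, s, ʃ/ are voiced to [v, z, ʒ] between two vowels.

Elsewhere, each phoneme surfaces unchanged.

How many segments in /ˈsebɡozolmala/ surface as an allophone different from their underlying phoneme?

Segments that undergo a rule: /o/ → [ə] (rule 1); /o/ → [ə] (rule 1); /a/ → [ə] (rule 1); /a/ → [ə] (rule 1).
All other segments surface unchanged.

4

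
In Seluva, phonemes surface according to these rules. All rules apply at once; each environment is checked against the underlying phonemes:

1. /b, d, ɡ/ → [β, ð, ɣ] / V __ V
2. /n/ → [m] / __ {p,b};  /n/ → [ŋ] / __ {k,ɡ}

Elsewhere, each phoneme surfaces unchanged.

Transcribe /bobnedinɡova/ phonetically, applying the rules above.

/b/ (word-initial) fails the environment for rule 1, so it stays [b].
/b/ (between /o/ and /n/) fails the environment for rule 1, so it stays [b].
/n/ (between /b/ and /e/) is in the target of rule 2 but the environment (before a labial or velar stop) is not met → [n].
Rule 1 applies to /d/ (between /e/ and /i/: between two vowels) → [ð].
Rule 2 applies to /n/ (between /i/ and /ɡ/: before a labial or velar stop) → [ŋ].
/ɡ/ (between /n/ and /o/): rule 1 targets it, but not between two vowels → unchanged [ɡ].

[bobneðiŋɡova]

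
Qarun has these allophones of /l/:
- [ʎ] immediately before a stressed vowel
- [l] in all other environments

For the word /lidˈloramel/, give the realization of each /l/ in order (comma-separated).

[l], [ʎ], [l]

Occurrence 1 (position 1): no conditioning environment matches → elsewhere allophone [l].
Occurrence 2 (position 4): immediately before a stressed vowel → [ʎ].
Occurrence 3 (position 10): no conditioning environment matches → elsewhere allophone [l].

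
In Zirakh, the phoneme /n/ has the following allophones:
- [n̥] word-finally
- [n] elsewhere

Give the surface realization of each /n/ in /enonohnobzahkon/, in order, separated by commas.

Occurrence 1 (position 2): no conditioning environment matches → elsewhere allophone [n].
Occurrence 2 (position 4): no conditioning environment matches → elsewhere allophone [n].
Occurrence 3 (position 7): no conditioning environment matches → elsewhere allophone [n].
Occurrence 4 (position 15): word-finally → [n̥].

[n], [n], [n], [n̥]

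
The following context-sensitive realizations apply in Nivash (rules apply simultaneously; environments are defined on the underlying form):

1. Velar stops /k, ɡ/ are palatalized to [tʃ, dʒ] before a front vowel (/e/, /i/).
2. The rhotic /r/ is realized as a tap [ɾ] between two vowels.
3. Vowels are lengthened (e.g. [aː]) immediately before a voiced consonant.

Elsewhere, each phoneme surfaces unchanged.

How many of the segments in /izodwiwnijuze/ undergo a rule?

5

Segments that undergo a rule: /i/ → [iː] (rule 3); /o/ → [oː] (rule 3); /i/ → [iː] (rule 3); /i/ → [iː] (rule 3); /u/ → [uː] (rule 3).
All other segments surface unchanged.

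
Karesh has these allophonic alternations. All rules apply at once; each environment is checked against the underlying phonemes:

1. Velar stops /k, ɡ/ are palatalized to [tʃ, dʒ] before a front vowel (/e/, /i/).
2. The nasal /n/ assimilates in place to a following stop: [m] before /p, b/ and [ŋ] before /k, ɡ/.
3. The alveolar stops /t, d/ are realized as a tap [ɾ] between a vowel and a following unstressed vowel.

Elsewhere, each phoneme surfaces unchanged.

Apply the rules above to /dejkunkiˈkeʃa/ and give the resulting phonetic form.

/d/ (word-initial) is in the target of rule 3 but the environment (between a vowel and a following unstressed vowel) is not met → [d].
/k/ (between /j/ and /u/): rule 1 targets it, but not before a front vowel → unchanged [k].
/n/ (between /u/ and /k/): before a labial or velar stop, so rule 2 applies → [ŋ].
/k/ (between /n/ and /i/) occurs before a front vowel → [tʃ] by rule 1.
Rule 1 applies to /k/ (between /i/ and /e/: before a front vowel) → [tʃ].

[dejkuŋtʃiˈtʃeʃa]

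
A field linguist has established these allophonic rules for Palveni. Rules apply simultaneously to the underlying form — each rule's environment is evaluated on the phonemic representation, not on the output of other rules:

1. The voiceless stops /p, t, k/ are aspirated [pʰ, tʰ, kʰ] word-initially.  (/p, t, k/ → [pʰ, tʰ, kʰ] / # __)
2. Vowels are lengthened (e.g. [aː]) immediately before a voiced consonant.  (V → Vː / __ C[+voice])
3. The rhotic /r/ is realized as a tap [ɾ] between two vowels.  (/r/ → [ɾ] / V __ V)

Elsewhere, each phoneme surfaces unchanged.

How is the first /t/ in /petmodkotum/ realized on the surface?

/t/ — between /e/ and /m/; rule 1 does not apply here → [t].

[t]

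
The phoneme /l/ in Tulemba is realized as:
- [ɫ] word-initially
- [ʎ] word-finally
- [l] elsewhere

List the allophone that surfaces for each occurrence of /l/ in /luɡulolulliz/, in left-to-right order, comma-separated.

Occurrence 1 (position 1): word-initially → [ɫ].
Occurrence 2 (position 5): no conditioning environment matches → elsewhere allophone [l].
Occurrence 3 (position 7): no conditioning environment matches → elsewhere allophone [l].
Occurrence 4 (position 9): no conditioning environment matches → elsewhere allophone [l].
Occurrence 5 (position 10): no conditioning environment matches → elsewhere allophone [l].

[ɫ], [l], [l], [l], [l]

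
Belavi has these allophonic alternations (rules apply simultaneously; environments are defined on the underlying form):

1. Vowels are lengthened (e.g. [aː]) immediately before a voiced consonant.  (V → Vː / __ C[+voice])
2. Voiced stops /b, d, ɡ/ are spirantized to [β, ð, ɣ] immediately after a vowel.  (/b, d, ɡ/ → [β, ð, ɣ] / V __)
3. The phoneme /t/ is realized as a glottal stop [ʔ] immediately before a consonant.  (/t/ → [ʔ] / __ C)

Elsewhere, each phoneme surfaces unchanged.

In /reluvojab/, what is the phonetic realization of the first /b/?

/b/ (word-final): immediately after a vowel, so rule 2 applies → [β].

[β]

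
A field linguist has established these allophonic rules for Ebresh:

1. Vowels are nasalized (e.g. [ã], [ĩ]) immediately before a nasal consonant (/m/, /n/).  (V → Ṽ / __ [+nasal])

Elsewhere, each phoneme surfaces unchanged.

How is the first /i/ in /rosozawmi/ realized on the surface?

[i]

/i/ (word-final) fails the environment for rule 1, so it stays [i].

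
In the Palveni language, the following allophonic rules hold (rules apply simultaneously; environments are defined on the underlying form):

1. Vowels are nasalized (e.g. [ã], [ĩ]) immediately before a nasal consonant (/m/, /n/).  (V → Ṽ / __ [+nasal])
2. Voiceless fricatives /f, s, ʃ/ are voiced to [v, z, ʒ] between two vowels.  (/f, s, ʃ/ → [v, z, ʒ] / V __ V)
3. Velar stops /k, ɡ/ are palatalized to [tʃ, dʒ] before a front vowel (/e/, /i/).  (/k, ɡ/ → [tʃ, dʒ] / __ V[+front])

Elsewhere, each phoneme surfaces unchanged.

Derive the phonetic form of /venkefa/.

/e/ (between /v/ and /n/) occurs before a nasal consonant → [ẽ] by rule 1.
/k/ — between /n/ and /e/, before a front vowel — surfaces as [tʃ] (rule 3).
/e/ (between /k/ and /f/) is in the target of rule 1 but the environment (before a nasal consonant) is not met → [e].
/f/ (between /e/ and /a/): between two vowels, so rule 2 applies → [v].
/a/ (word-final) is in the target of rule 1 but the environment (before a nasal consonant) is not met → [a].

[vẽntʃeva]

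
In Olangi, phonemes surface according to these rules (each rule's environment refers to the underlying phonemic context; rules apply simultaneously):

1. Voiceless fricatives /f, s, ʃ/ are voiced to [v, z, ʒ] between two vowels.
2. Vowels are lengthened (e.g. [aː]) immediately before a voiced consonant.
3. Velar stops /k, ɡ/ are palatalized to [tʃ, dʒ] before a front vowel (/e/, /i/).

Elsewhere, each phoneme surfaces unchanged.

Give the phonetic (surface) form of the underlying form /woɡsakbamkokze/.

/w/ stays [w].
Rule 2 applies to /o/ (between /w/ and /ɡ/: before a voiced consonant) → [oː].
/ɡ/ (between /o/ and /s/): rule 3 targets it, but not before a front vowel → unchanged [ɡ].
/s/ (between /ɡ/ and /a/): rule 1 targets it, but not between two vowels → unchanged [s].
/a/ (between /s/ and /k/) is in the target of rule 2 but the environment (before a voiced consonant) is not met → [a].
/k/ (between /a/ and /b/) is in the target of rule 3 but the environment (before a front vowel) is not met → [k].
/b/ (between /k/ and /a/) is unaffected → [b].
/a/ — between /b/ and /m/, before a voiced consonant — surfaces as [aː] (rule 2).
/m/ (between /a/ and /k/) is unaffected → [m].
/k/ (between /m/ and /o/): rule 3 targets it, but not before a front vowel → unchanged [k].
/o/ (between /k/ and /k/): rule 2 targets it, but not before a voiced consonant → unchanged [o].
/k/ (between /o/ and /z/): rule 3 targets it, but not before a front vowel → unchanged [k].
/z/ stays [z].
/e/ (word-final) is in the target of rule 2 but the environment (before a voiced consonant) is not met → [e].

[woːɡsakbaːmkokze]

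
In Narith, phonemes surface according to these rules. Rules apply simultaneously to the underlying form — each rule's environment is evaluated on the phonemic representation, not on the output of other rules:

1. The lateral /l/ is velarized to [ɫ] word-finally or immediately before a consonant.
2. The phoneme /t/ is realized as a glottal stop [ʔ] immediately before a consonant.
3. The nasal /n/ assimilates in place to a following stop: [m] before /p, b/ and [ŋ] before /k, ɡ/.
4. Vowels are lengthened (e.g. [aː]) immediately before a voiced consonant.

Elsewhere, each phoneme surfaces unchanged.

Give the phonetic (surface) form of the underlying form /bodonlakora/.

[boːdoːnlakoːra]

Rule 4 applies to /o/ (between /b/ and /d/: before a voiced consonant) → [oː].
/o/ meets the environment for rule 4 (before a voiced consonant) → [oː].
/n/ (between /o/ and /l/) fails the environment for rule 3, so it stays [n].
/l/ (between /n/ and /a/) fails the environment for rule 1, so it stays [l].
/a/ (between /l/ and /k/): rule 4 targets it, but not before a voiced consonant → unchanged [a].
/o/ (between /k/ and /r/) occurs before a voiced consonant → [oː] by rule 4.
/a/ — word-final; rule 4 does not apply here → [a].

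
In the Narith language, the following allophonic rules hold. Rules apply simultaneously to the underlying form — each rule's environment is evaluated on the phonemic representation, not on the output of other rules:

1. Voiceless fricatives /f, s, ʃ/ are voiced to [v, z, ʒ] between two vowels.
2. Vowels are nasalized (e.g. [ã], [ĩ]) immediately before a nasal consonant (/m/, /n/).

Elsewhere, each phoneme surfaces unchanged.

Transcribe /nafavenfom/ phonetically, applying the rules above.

/n/ (word-initial) is unaffected → [n].
/a/ (between /n/ and /f/) fails the environment for rule 2, so it stays [a].
/f/ (between /a/ and /a/): between two vowels, so rule 1 applies → [v].
/a/ (between /f/ and /v/) is in the target of rule 2 but the environment (before a nasal consonant) is not met → [a].
/v/ stays [v].
/e/ (between /v/ and /n/) occurs before a nasal consonant → [ẽ] by rule 2.
/n/ — not in any rule's target class → [n].
/f/ (between /n/ and /o/) is in the target of rule 1 but the environment (between two vowels) is not met → [f].
/o/ (between /f/ and /m/): before a nasal consonant, so rule 2 applies → [õ].
/m/ (word-final): no rule targets it → [m].

[navavẽnfõm]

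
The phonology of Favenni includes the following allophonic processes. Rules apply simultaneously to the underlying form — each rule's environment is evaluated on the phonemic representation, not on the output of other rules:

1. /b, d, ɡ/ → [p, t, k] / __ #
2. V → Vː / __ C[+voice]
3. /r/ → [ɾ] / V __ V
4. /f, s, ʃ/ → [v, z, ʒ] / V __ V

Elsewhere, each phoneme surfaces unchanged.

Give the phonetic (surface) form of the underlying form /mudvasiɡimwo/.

[muːdvaziːɡiːmwo]

/u/ (between /m/ and /d/): before a voiced consonant, so rule 2 applies → [uː].
/d/ — between /u/ and /v/; rule 1 does not apply here → [d].
/a/ (between /v/ and /s/): rule 2 targets it, but not before a voiced consonant → unchanged [a].
/s/ — between /a/ and /i/, between two vowels — surfaces as [z] (rule 4).
/i/ (between /s/ and /ɡ/) occurs before a voiced consonant → [iː] by rule 2.
/ɡ/ — between /i/ and /i/; rule 1 does not apply here → [ɡ].
/i/ — between /ɡ/ and /m/, before a voiced consonant — surfaces as [iː] (rule 2).
/o/ (word-final): rule 2 targets it, but not before a voiced consonant → unchanged [o].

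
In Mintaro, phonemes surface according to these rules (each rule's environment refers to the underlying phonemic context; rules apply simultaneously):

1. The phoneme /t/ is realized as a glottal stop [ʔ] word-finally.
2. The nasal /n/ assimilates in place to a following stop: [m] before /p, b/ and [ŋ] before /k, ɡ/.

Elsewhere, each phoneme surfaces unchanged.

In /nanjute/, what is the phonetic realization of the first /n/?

/n/ (word-initial): rule 2 targets it, but not before a labial or velar stop → unchanged [n].

[n]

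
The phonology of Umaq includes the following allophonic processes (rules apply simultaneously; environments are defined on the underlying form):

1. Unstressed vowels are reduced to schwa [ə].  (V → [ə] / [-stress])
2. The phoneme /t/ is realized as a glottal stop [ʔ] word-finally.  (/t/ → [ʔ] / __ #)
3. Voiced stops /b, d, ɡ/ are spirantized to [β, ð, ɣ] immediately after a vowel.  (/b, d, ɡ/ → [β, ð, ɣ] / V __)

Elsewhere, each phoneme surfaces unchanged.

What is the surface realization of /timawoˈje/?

[təməwəˈje]

/t/ (word-initial) is in the target of rule 2 but the environment (word-finally) is not met → [t].
/i/ (between /t/ and /m/) occurs in an unstressed syllable → [ə] by rule 1.
Rule 1 applies to /a/ (between /m/ and /w/: in an unstressed syllable) → [ə].
/o/ — between /w/ and /j/, in an unstressed syllable — surfaces as [ə] (rule 1).
/e/ — word-final; rule 1 does not apply here → [e].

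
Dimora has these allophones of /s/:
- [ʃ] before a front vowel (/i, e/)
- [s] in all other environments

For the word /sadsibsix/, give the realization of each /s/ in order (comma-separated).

[s], [ʃ], [ʃ]

Occurrence 1 (position 1): no conditioning environment matches → elsewhere allophone [s].
Occurrence 2 (position 4): before a front vowel (/i, e/) → [ʃ].
Occurrence 3 (position 7): before a front vowel (/i, e/) → [ʃ].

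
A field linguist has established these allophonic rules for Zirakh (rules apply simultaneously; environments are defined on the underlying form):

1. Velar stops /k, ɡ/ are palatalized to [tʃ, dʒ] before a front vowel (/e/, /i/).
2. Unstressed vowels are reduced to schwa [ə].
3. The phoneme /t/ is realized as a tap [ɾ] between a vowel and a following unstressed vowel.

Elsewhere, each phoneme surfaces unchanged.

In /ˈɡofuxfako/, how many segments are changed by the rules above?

Segments that undergo a rule: /u/ → [ə] (rule 2); /a/ → [ə] (rule 2); /o/ → [ə] (rule 2).
All other segments surface unchanged.

3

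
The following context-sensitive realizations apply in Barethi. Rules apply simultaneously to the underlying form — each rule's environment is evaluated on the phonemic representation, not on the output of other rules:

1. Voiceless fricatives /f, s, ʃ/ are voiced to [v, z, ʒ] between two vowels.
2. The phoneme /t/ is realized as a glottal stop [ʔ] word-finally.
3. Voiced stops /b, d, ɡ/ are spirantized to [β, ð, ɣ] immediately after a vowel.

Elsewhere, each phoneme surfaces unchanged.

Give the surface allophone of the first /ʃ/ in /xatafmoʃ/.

/ʃ/ (word-final): rule 1 targets it, but not between two vowels → unchanged [ʃ].

[ʃ]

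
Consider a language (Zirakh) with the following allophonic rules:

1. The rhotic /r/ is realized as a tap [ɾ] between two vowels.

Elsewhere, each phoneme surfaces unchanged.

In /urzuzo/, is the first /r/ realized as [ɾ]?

No

/r/ (between /u/ and /z/) fails the environment for rule 1, so it stays [r].
The actual realization is [r], not [ɾ].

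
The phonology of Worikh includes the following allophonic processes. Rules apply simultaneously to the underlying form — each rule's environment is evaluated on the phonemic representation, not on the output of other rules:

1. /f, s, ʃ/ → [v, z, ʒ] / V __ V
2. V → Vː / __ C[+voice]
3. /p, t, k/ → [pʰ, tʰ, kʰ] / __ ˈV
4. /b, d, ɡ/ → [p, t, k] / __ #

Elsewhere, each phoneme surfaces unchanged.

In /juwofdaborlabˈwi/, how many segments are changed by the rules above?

4

Segments that undergo a rule: /u/ → [uː] (rule 2); /a/ → [aː] (rule 2); /o/ → [oː] (rule 2); /a/ → [aː] (rule 2).
All other segments surface unchanged.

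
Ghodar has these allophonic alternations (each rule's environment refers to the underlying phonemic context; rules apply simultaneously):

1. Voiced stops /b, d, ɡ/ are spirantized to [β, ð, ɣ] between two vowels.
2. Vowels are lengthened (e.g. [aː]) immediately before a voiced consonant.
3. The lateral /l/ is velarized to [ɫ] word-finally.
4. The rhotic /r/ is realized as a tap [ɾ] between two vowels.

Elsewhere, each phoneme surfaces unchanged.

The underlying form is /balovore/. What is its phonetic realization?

/b/ (word-initial): rule 1 targets it, but not between two vowels → unchanged [b].
/a/ (between /b/ and /l/): before a voiced consonant, so rule 2 applies → [aː].
/l/ (between /a/ and /o/) fails the environment for rule 3, so it stays [l].
/o/ (between /l/ and /v/): before a voiced consonant, so rule 2 applies → [oː].
/o/ — between /v/ and /r/, before a voiced consonant — surfaces as [oː] (rule 2).
Rule 4 applies to /r/ (between /o/ and /e/: between two vowels) → [ɾ].
/e/ (word-final): rule 2 targets it, but not before a voiced consonant → unchanged [e].

[baːloːvoːɾe]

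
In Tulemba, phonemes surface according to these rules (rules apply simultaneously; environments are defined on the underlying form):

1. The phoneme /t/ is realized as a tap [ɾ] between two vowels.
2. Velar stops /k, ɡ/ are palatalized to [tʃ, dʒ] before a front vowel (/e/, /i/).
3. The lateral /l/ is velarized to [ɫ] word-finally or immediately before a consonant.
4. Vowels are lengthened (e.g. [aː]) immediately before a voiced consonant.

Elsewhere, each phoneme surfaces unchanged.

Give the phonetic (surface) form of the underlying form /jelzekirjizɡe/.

[jeːɫzetʃiːrjiːzdʒe]

/j/ (word-initial) is unaffected → [j].
Rule 4 applies to /e/ (between /j/ and /l/: before a voiced consonant) → [eː].
Rule 3 applies to /l/ (between /e/ and /z/: word-finally or immediately before a consonant) → [ɫ].
/z/ — not in any rule's target class → [z].
/e/ (between /z/ and /k/): rule 4 targets it, but not before a voiced consonant → unchanged [e].
/k/ (between /e/ and /i/) occurs before a front vowel → [tʃ] by rule 2.
/i/ (between /k/ and /r/) occurs before a voiced consonant → [iː] by rule 4.
/r/ — not in any rule's target class → [r].
/j/ (between /r/ and /i/): no rule targets it → [j].
Rule 4 applies to /i/ (between /j/ and /z/: before a voiced consonant) → [iː].
/z/ — not in any rule's target class → [z].
/ɡ/ (between /z/ and /e/) occurs before a front vowel → [dʒ] by rule 2.
/e/ (word-final): rule 4 targets it, but not before a voiced consonant → unchanged [e].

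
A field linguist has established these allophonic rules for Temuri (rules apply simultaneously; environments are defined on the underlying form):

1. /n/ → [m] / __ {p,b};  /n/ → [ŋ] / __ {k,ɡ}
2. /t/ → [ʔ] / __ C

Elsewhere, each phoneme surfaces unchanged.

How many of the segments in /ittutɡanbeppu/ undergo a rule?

Segments that undergo a rule: /t/ → [ʔ] (rule 2); /t/ → [ʔ] (rule 2); /n/ → [m] (rule 1).
All other segments surface unchanged.

3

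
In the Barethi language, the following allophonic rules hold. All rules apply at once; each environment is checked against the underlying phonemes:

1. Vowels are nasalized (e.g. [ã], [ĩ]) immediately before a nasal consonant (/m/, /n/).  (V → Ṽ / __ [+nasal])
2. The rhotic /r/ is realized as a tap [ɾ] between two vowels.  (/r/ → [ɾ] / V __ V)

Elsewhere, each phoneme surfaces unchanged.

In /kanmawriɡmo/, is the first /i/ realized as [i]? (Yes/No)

Yes

/i/ (between /r/ and /ɡ/): rule 1 targets it, but not before a nasal consonant → unchanged [i].
The actual realization is [i], which matches [i].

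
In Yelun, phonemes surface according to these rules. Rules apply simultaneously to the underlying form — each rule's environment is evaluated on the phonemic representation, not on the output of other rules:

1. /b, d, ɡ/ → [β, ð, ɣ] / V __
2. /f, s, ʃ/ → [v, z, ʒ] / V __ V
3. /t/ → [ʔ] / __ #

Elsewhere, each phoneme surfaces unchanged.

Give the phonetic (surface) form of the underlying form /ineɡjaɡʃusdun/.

/i/ (word-initial) is unaffected → [i].
/n/ stays [n].
/e/ (between /n/ and /ɡ/): no rule targets it → [e].
/ɡ/ (between /e/ and /j/): immediately after a vowel, so rule 1 applies → [ɣ].
/j/ — not in any rule's target class → [j].
/a/ stays [a].
/ɡ/ (between /a/ and /ʃ/) occurs immediately after a vowel → [ɣ] by rule 1.
/ʃ/ (between /ɡ/ and /u/): rule 2 targets it, but not between two vowels → unchanged [ʃ].
/u/ stays [u].
/s/ (between /u/ and /d/) is in the target of rule 2 but the environment (between two vowels) is not met → [s].
/d/ — between /s/ and /u/; rule 1 does not apply here → [d].
/u/ (between /d/ and /n/) is unaffected → [u].
/n/ (word-final): no rule targets it → [n].

[ineɣjaɣʃusdun]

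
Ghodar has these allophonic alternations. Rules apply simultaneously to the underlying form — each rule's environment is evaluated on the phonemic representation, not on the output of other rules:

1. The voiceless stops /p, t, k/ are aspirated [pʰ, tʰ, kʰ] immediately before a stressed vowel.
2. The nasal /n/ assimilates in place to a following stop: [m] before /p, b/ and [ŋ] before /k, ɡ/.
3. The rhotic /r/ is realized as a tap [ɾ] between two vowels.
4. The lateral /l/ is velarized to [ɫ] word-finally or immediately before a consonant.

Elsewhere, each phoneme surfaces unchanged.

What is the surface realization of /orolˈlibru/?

/r/ (between /o/ and /o/): between two vowels, so rule 3 applies → [ɾ].
/l/ meets the environment for rule 4 (word-finally or immediately before a consonant) → [ɫ].
/l/ — between /l/ and /i/; rule 4 does not apply here → [l].
/r/ — between /b/ and /u/; rule 3 does not apply here → [r].

[oɾoɫˈlibru]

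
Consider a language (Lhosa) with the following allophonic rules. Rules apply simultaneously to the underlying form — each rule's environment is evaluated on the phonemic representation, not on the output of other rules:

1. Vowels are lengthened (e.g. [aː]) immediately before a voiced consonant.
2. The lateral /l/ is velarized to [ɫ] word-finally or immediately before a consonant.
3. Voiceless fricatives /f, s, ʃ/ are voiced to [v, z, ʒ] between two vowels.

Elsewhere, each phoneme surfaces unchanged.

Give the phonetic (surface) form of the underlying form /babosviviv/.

/b/ (word-initial) is unaffected → [b].
/a/ — between /b/ and /b/, before a voiced consonant — surfaces as [aː] (rule 1).
/b/ (between /a/ and /o/): no rule targets it → [b].
/o/ — between /b/ and /s/; rule 1 does not apply here → [o].
/s/ (between /o/ and /v/) fails the environment for rule 3, so it stays [s].
/v/ stays [v].
/i/ (between /v/ and /v/): before a voiced consonant, so rule 1 applies → [iː].
/v/ stays [v].
/i/ (between /v/ and /v/): before a voiced consonant, so rule 1 applies → [iː].
/v/ (word-final): no rule targets it → [v].

[baːbosviːviːv]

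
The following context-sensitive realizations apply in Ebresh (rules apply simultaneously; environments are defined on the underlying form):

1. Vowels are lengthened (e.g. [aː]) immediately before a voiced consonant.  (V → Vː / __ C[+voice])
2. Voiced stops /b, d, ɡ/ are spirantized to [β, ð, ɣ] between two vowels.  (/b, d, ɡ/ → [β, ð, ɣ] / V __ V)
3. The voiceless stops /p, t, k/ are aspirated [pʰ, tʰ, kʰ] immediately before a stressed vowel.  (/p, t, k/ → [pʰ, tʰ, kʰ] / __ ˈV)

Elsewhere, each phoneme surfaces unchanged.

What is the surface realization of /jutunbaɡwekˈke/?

[jutuːnbaːɡwekˈkʰe]

/j/ (word-initial) is unaffected → [j].
/u/ — between /j/ and /t/; rule 1 does not apply here → [u].
/t/ — between /u/ and /u/; rule 3 does not apply here → [t].
/u/ (between /t/ and /n/): before a voiced consonant, so rule 1 applies → [uː].
/n/ (between /u/ and /b/): no rule targets it → [n].
/b/ — between /n/ and /a/; rule 2 does not apply here → [b].
/a/ meets the environment for rule 1 (before a voiced consonant) → [aː].
/ɡ/ (between /a/ and /w/): rule 2 targets it, but not between two vowels → unchanged [ɡ].
/w/ (between /ɡ/ and /e/): no rule targets it → [w].
/e/ — between /w/ and /k/; rule 1 does not apply here → [e].
/k/ — between /e/ and /k/; rule 3 does not apply here → [k].
/k/ meets the environment for rule 3 (immediately before a stressed vowel) → [kʰ].
/e/ (word-final) fails the environment for rule 1, so it stays [e].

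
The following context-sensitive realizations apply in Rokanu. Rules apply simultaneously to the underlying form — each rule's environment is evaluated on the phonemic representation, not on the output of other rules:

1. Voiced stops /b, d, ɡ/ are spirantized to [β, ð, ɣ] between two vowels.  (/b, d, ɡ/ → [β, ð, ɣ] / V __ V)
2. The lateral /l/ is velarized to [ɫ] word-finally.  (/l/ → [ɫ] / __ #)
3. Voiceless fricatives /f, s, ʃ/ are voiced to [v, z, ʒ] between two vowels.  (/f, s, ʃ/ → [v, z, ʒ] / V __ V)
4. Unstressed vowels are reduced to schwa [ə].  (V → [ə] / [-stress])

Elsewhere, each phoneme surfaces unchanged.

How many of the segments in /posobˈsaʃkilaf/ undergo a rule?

Segments that undergo a rule: /o/ → [ə] (rule 4); /s/ → [z] (rule 3); /o/ → [ə] (rule 4); /i/ → [ə] (rule 4); /a/ → [ə] (rule 4).
All other segments surface unchanged.

5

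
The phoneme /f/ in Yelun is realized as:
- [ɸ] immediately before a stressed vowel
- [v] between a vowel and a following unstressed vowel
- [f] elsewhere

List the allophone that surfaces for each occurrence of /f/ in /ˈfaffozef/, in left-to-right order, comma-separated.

Occurrence 1 (position 1): immediately before a stressed vowel → [ɸ].
Occurrence 2 (position 3): no conditioning environment matches → elsewhere allophone [f].
Occurrence 3 (position 4): no conditioning environment matches → elsewhere allophone [f].
Occurrence 4 (position 8): no conditioning environment matches → elsewhere allophone [f].

[ɸ], [f], [f], [f]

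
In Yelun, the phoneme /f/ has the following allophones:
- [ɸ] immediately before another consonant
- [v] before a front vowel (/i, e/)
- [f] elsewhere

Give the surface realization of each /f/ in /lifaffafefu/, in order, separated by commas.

Occurrence 1 (position 3): no conditioning environment matches → elsewhere allophone [f].
Occurrence 2 (position 5): immediately before another consonant → [ɸ].
Occurrence 3 (position 6): no conditioning environment matches → elsewhere allophone [f].
Occurrence 4 (position 8): before a front vowel (/i, e/) → [v].
Occurrence 5 (position 10): no conditioning environment matches → elsewhere allophone [f].

[f], [ɸ], [f], [v], [f]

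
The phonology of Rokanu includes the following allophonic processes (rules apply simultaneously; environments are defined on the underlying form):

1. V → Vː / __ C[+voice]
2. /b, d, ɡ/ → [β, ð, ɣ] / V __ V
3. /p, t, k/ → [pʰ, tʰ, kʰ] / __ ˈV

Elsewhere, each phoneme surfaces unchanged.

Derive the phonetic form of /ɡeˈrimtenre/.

[ɡeːˈriːmteːnre]

/ɡ/ (word-initial) is in the target of rule 2 but the environment (between two vowels) is not met → [ɡ].
/e/ (between /ɡ/ and /r/) occurs before a voiced consonant → [eː] by rule 1.
/r/ — not in any rule's target class → [r].
/i/ meets the environment for rule 1 (before a voiced consonant) → [iː].
/m/ (between /i/ and /t/) is unaffected → [m].
/t/ (between /m/ and /e/): rule 3 targets it, but not immediately before a stressed vowel → unchanged [t].
/e/ (between /t/ and /n/): before a voiced consonant, so rule 1 applies → [eː].
/n/ (between /e/ and /r/) is unaffected → [n].
/r/ stays [r].
/e/ (word-final): rule 1 targets it, but not before a voiced consonant → unchanged [e].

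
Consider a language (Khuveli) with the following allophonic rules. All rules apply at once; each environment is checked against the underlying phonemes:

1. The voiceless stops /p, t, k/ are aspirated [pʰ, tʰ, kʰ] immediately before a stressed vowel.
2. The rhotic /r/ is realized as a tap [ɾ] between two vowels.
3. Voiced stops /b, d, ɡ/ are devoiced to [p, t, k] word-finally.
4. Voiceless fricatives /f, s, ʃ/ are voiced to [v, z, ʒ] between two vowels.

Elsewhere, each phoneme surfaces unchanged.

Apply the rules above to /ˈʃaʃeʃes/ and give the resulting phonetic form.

/ʃ/ (word-initial): rule 4 targets it, but not between two vowels → unchanged [ʃ].
/a/ stays [a].
/ʃ/ (between /a/ and /e/): between two vowels, so rule 4 applies → [ʒ].
/e/ (between /ʃ/ and /ʃ/): no rule targets it → [e].
/ʃ/ — between /e/ and /e/, between two vowels — surfaces as [ʒ] (rule 4).
/e/ (between /ʃ/ and /s/): no rule targets it → [e].
/s/ (word-final) fails the environment for rule 4, so it stays [s].

[ˈʃaʒeʒes]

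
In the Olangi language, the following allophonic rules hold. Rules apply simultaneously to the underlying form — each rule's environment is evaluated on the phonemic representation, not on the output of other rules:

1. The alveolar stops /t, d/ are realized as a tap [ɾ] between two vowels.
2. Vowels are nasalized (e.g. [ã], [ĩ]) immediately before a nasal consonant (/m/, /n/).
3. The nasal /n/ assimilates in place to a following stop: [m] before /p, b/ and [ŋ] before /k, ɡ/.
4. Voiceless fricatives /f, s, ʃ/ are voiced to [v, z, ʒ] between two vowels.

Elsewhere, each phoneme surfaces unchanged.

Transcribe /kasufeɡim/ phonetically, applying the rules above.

/a/ — between /k/ and /s/; rule 2 does not apply here → [a].
/s/ (between /a/ and /u/): between two vowels, so rule 4 applies → [z].
/u/ (between /s/ and /f/): rule 2 targets it, but not before a nasal consonant → unchanged [u].
Rule 4 applies to /f/ (between /u/ and /e/: between two vowels) → [v].
/e/ — between /f/ and /ɡ/; rule 2 does not apply here → [e].
/i/ — between /ɡ/ and /m/, before a nasal consonant — surfaces as [ĩ] (rule 2).

[kazuveɡĩm]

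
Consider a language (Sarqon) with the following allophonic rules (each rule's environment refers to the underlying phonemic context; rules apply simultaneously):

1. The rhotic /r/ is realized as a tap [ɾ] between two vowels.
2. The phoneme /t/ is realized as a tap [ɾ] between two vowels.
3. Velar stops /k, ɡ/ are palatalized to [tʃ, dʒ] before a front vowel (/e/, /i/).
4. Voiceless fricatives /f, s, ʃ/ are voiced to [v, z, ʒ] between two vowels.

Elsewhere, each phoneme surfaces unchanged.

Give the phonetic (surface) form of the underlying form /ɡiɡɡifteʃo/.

[dʒiɡdʒifteʒo]

/ɡ/ (word-initial): before a front vowel, so rule 3 applies → [dʒ].
/i/ — not in any rule's target class → [i].
/ɡ/ (between /i/ and /ɡ/) fails the environment for rule 3, so it stays [ɡ].
/ɡ/ (between /ɡ/ and /i/): before a front vowel, so rule 3 applies → [dʒ].
/i/ stays [i].
/f/ (between /i/ and /t/) fails the environment for rule 4, so it stays [f].
/t/ — between /f/ and /e/; rule 2 does not apply here → [t].
/e/ — not in any rule's target class → [e].
/ʃ/ meets the environment for rule 4 (between two vowels) → [ʒ].
/o/ (word-final) is unaffected → [o].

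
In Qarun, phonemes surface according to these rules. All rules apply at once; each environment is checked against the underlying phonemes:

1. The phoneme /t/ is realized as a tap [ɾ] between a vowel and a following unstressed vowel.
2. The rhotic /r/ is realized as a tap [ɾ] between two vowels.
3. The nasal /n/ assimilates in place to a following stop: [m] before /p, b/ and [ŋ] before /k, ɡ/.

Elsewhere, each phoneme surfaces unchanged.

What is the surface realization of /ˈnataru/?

/n/ (word-initial): rule 3 targets it, but not before a labial or velar stop → unchanged [n].
/t/ (between /a/ and /a/) occurs between a vowel and a following unstressed vowel → [ɾ] by rule 1.
/r/ (between /a/ and /u/): between two vowels, so rule 2 applies → [ɾ].

[ˈnaɾaɾu]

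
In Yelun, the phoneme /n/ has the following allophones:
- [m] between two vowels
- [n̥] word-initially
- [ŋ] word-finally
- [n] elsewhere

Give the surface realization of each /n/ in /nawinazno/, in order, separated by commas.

[n̥], [m], [n]

Occurrence 1 (position 1): word-initially → [n̥].
Occurrence 2 (position 5): between two vowels → [m].
Occurrence 3 (position 8): no conditioning environment matches → elsewhere allophone [n].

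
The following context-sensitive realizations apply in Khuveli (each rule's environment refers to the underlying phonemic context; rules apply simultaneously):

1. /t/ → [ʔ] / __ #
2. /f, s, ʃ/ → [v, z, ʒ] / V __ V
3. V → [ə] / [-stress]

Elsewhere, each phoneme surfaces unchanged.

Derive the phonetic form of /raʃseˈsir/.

[rəʃsəˈzir]

/a/ — between /r/ and /ʃ/, in an unstressed syllable — surfaces as [ə] (rule 3).
/ʃ/ (between /a/ and /s/) is in the target of rule 2 but the environment (between two vowels) is not met → [ʃ].
/s/ — between /ʃ/ and /e/; rule 2 does not apply here → [s].
/e/ meets the environment for rule 3 (in an unstressed syllable) → [ə].
/s/ meets the environment for rule 2 (between two vowels) → [z].
/i/ (between /s/ and /r/): rule 3 targets it, but not in an unstressed syllable → unchanged [i].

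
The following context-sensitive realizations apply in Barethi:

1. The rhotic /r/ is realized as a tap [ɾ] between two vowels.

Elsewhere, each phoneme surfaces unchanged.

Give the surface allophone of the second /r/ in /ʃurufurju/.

/r/ (between /u/ and /j/) is in the target of rule 1 but the environment (between two vowels) is not met → [r].

[r]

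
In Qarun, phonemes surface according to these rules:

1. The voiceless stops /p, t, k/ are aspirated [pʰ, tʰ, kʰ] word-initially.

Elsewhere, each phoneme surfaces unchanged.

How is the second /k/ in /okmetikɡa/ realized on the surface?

[k]

/k/ (between /i/ and /ɡ/) fails the environment for rule 1, so it stays [k].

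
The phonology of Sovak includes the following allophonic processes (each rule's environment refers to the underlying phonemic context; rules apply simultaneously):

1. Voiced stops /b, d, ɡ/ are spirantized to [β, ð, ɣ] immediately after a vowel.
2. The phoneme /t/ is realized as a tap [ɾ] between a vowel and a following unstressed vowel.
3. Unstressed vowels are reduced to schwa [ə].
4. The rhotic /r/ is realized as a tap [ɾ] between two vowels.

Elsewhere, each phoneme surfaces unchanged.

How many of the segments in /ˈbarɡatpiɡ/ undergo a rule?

3

Segments that undergo a rule: /a/ → [ə] (rule 3); /i/ → [ə] (rule 3); /ɡ/ → [ɣ] (rule 1).
All other segments surface unchanged.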